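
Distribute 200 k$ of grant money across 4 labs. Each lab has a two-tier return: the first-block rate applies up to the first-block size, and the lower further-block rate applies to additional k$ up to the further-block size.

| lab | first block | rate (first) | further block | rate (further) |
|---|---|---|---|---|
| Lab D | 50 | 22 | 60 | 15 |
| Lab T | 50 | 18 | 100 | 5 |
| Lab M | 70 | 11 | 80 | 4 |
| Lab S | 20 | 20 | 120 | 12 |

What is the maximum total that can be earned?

3540

Treat each block as its own option and order by rate: Lab D/tier1 22 > Lab S/tier1 20 > Lab T/tier1 18 > Lab D/tier2 15 > Lab S/tier2 12 > Lab M/tier1 11 > Lab T/tier2 5 > Lab M/tier2 4.
Lab D tier1 at 22: fill all 50 → 150 left.
Lab S tier1 at 20: fill all 20 → 130 left.
Lab T tier1 at 18: fill all 50 → 80 left.
Lab D tier2 at 15: fill all 60 → 20 left.
Lab S/tier2: +20 of 120 at 12; pool empty.
Total = 22×50 + 20×20 + 18×50 + 15×60 + 12×20 = 3540.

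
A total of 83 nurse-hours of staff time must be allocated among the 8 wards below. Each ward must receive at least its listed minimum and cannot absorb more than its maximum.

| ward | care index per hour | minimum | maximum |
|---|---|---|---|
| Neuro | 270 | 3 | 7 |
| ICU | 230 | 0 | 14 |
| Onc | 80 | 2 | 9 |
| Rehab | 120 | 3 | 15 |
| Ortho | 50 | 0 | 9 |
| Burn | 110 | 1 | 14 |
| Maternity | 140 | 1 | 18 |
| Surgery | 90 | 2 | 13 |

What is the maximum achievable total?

12300

Meeting every minimum uses 3+0+2+3+0+1+1+2 = 12 nurse-hours, leaving 71.
Highest care index per hour first: Neuro 270 > ICU 230 > Maternity 140 > Rehab 120 > Burn 110 > Surgery 90 > Onc 80 > Ortho 50.
Neuro takes 4 more to reach its cap of 7 — 67 left.
ICU takes 14 more to reach its cap of 14 — 53 left.
Maternity takes 17 more to reach its cap of 18 — 36 left.
Rehab: +12 to 15 (cap) — 24 left.
Give Burn 13 more to hit its cap of 14 — 11 left.
Surgery: +11 to 13 (cap) — 0 left.
Total = 270×7 + 230×14 + 80×2 + 120×15 + 110×14 + 140×18 + 90×13 = 12300.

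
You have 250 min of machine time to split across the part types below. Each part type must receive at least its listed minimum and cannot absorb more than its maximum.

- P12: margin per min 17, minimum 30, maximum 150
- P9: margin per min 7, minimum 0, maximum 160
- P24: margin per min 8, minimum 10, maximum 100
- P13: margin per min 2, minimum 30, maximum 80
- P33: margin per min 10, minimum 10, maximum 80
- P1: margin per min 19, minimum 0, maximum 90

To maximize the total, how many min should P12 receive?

110

Meeting every minimum uses 30+0+10+30+10+0 = 80 min, leaving 170.
Highest margin per min first: P1 19 > P12 17 > P33 10 > P24 8 > P9 7 > P13 2.
P1 takes 90 more to reach its cap of 90 — 80 left.
P12 has room for 120 more but only 80 remain, so it gets 110.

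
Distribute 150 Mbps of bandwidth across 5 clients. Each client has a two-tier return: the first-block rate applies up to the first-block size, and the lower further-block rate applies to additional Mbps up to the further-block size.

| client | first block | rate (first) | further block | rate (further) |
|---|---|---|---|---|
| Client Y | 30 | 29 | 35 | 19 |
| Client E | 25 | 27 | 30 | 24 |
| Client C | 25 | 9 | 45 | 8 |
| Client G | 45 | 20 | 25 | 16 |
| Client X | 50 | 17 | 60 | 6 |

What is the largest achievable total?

3545

Order all 10 blocks by rate: Client Y/tier1 29 > Client E/tier1 27 > Client E/tier2 24 > Client G/tier1 20 > Client Y/tier2 19 > Client X/tier1 17 > Client G/tier2 16 > Client C/tier1 9 > Client C/tier2 8 > Client X/tier2 6.
Client Y/tier1 (29): +30 — 120 left.
Client E tier1 at 27: fill all 25 — 95 left.
Client E/tier2 (24): +30 — 65 left.
Fill Client G tier1 block (45 at 20) — 20 left.
20 remain; put them into Client Y tier2 at 19.
Total = 29×30 + 27×25 + 24×30 + 20×45 + 19×20 = 3545.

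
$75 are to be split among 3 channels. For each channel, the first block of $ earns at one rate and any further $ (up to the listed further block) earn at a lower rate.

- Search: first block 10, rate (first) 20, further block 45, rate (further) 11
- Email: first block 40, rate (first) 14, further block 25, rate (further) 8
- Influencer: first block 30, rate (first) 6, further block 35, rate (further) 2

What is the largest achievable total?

1035

Treat each block as its own option and order by rate: Search/first 20 > Email/first 14 > Search/second 11 > Email/second 8 > Influencer/first 6 > Influencer/second 2.
Search first at 20: fill all 10 ; 65 left.
Email/first (14): +40 ; 25 left.
Search second at 11: only 25 left, fill 25.
Total = 20×10 + 14×40 + 11×25 = 1035.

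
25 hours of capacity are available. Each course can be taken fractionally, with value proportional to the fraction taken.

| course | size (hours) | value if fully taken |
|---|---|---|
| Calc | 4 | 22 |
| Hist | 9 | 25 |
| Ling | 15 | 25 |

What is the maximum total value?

Sort by value density: Calc 22/4≈5.5, Hist 25/9≈2.78, Ling 25/15≈1.67.
All 4 hours of Calc fit (value 22) — 21 remain.
Take all of Hist (9 hours, value 25) — 12 hours left.
Fill the last 12 hours with part of Ling: 12/15 of it earns 20.
Total value = 67.

67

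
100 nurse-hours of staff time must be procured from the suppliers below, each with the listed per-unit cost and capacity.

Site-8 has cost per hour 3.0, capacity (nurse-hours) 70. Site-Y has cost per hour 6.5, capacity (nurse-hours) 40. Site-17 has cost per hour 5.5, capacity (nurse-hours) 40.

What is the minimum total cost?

Cheapest first:
Take 70 from Site-8 at 3.0 → need 30 more.
Site-17 at 5.5: take 30 of its 40 → requirement met.
Site-Y: unused.
Cost = 70×3.0 + 30×5.5 = 375.

375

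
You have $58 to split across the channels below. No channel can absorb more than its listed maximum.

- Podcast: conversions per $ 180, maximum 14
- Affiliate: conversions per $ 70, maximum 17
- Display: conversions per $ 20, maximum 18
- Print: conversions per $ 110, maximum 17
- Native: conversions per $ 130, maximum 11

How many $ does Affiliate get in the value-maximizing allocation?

Rank by conversions per $: Podcast 180 > Native 130 > Print 110 > Affiliate 70 > Display 20.
Podcast: +14 to 14 (cap) → 44 left.
Native: +11 to 11 (cap) → 33 left.
Give Print 17 to hit its cap of 17 → 16 left.
Only 16 left; Affiliate takes them to reach 16.

16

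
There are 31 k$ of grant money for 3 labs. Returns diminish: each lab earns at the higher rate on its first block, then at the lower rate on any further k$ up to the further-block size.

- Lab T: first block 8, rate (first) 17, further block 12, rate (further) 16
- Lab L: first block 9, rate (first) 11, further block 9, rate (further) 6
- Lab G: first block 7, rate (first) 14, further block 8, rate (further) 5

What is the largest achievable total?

Treat each block as its own option and order by rate: Lab T/T1 17 > Lab T/T2 16 > Lab G/T1 14 > Lab L/T1 11 > Lab L/T2 6 > Lab G/T2 5.
Lab T/T1 (17): +8 ; 23 left.
Fill Lab T T2 block (12 at 16) ; 11 left.
Fill Lab G T1 block (7 at 14) ; 4 left.
Lab L T1 at 11: only 4 left, fill 4.
Total = 17×8 + 16×12 + 14×7 + 11×4 = 470.

470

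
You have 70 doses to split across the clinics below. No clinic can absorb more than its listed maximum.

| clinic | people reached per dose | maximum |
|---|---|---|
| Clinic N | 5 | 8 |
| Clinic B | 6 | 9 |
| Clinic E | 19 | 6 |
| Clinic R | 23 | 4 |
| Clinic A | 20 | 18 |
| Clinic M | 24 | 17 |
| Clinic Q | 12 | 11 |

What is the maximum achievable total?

1185

Order the clinics by people reached per dose: Clinic M 24 > Clinic R 23 > Clinic A 20 > Clinic E 19 > Clinic Q 12 > Clinic B 6 > Clinic N 5.
Clinic M: +17 to 17 (cap) → 53 left.
Clinic R takes 4 to reach its cap of 4 → 49 left.
Clinic A takes 18 to reach its cap of 18 → 31 left.
Clinic E takes 6 to reach its cap of 6 → 25 left.
Clinic Q: +11 to 11 (cap) → 14 left.
Clinic B: +9 to 9 (cap) → 5 left.
Clinic N has room for 8 but only 5 remain, so it gets 5.
Total = 5×5 + 6×9 + 19×6 + 23×4 + 20×18 + 24×17 + 12×11 = 1185.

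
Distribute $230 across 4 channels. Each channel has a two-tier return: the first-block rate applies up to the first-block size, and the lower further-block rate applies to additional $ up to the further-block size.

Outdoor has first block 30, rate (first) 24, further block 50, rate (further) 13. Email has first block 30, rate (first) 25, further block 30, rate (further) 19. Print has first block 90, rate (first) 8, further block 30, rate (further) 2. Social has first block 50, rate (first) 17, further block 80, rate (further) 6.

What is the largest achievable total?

Rank every tier by rate: Email/T1 25 > Outdoor/T1 24 > Email/T2 19 > Social/T1 17 > Outdoor/T2 13 > Print/T1 8 > Social/T2 6 > Print/T2 2.
Email/T1 (25): +30 ; 200 left.
Outdoor/T1 (24): +30 ; 170 left.
Email/T2 (19): +30 ; 140 left.
Fill Social T1 block (50 at 17) ; 90 left.
Outdoor T2 at 13: fill all 50 ; 40 left.
Print T1 at 8: only 40 left, fill 40.
Total = 25×30 + 24×30 + 19×30 + 17×50 + 13×50 + 8×40 = 3860.

3860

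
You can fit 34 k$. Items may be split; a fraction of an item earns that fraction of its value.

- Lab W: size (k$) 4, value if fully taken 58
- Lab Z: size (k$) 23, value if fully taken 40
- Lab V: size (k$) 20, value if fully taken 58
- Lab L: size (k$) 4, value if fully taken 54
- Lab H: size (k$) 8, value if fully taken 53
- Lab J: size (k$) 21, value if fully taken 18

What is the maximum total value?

217.2

Rank by value-to-size ratio: Lab W 58/4≈14.5, Lab L 54/4≈13.5, Lab H 53/8≈6.62, Lab V 58/20≈2.9, Lab Z 40/23≈1.74, Lab J 18/21≈0.857.
Lab W: take in full, 4 k$ for value 58 — 30 left.
Take all of Lab L (4 k$, value 54) — 26 k$ left.
All 8 k$ of Lab H fit (value 53) — 18 remain.
18 k$ left: a 18/20 share of Lab V gives 58×18/20 = 52.2.
Total value = 217.2.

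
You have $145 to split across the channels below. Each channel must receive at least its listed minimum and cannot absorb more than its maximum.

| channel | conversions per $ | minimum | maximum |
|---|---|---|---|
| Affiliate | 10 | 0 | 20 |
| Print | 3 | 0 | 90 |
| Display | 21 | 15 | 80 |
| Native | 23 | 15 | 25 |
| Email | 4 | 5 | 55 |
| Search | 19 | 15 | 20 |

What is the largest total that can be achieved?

Meeting every minimum uses 0+0+15+15+5+15 = 50 $, leaving 95.
Rank by conversions per $: Native 23 > Display 21 > Search 19 > Affiliate 10 > Email 4 > Print 3.
Give Native 10 more to hit its cap of 25 ; 85 left.
Give Display 65 more to hit its cap of 80 ; 20 left.
Search: +5 to 20 (cap) ; 15 left.
Affiliate has room for 20 more but only 15 remain, so it gets 15.
Total = 10×15 + 21×80 + 23×25 + 4×5 + 19×20 = 2805.

2805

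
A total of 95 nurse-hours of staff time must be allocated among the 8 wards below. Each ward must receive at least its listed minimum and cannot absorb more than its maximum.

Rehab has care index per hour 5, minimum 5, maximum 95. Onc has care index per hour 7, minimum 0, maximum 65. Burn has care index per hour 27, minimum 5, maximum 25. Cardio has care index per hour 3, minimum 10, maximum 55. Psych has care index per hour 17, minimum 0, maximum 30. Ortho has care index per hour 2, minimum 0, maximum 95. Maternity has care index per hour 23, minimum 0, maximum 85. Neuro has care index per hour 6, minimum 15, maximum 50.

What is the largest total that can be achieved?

1740

Meeting every minimum uses 5+0+5+10+0+0+0+15 = 35 nurse-hours, leaving 60.
Highest care index per hour first: Burn 27 > Maternity 23 > Psych 17 > Onc 7 > Neuro 6 > Rehab 5 > Cardio 3 > Ortho 2.
Give Burn 20 more to hit its cap of 25 ; 40 left.
Maternity: +40 (room for 85) → 40. Pool exhausted.
Total = 5×5 + 27×25 + 3×10 + 23×40 + 6×15 = 1740.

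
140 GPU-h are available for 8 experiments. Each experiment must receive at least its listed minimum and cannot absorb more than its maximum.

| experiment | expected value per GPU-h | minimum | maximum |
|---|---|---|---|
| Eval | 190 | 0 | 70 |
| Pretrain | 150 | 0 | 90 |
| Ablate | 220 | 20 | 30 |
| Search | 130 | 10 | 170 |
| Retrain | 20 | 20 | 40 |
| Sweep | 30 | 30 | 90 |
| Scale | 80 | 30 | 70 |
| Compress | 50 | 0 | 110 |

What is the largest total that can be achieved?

15400

Meeting every minimum uses 0+0+20+10+20+30+30+0 = 110 GPU-h, leaving 30.
Rank by expected value per GPU-h: Ablate 220 > Eval 190 > Pretrain 150 > Search 130 > Scale 80 > Compress 50 > Sweep 30 > Retrain 20.
Ablate takes 10 more to reach its cap of 30 — 20 left.
Only 20 left; Eval takes them to reach 20.
Total = 190×20 + 220×30 + 130×10 + 20×20 + 30×30 + 80×30 = 15400.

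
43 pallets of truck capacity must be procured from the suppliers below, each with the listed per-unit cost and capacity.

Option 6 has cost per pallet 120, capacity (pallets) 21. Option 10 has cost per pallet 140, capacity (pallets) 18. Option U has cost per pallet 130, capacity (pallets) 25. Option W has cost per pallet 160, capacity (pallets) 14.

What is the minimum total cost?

Use suppliers in increasing cost order.
Option 6 (120): use full 21 ; 22 pallets to go.
Option U (130): take the remaining 22 ; done.
Option 10, Option W: unused.
Cost = 21×120 + 22×130 = 5380.

5380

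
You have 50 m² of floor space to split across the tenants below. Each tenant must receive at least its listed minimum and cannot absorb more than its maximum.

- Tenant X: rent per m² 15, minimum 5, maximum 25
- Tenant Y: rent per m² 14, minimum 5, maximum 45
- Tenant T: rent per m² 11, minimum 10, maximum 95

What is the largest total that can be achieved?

Meeting every minimum uses 5+5+10 = 20 m², leaving 30.
Order the tenants by rent per m²: Tenant X 15 > Tenant Y 14 > Tenant T 11.
Tenant X takes 20 more to reach its cap of 25 — 10 left.
Tenant Y has room for 40 more but only 10 remain, so it gets 15.
Total = 15×25 + 14×15 + 11×10 = 695.

695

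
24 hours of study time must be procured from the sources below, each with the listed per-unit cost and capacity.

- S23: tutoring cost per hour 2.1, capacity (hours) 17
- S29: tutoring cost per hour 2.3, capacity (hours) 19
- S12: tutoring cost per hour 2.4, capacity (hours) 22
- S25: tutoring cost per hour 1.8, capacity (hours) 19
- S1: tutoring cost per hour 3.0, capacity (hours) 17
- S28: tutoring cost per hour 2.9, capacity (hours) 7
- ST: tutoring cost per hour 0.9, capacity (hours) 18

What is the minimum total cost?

27

Use sources in increasing cost order.
ST at 0.9: take all 18 hours ; 6 still needed.
Take 6 from S25 at 1.8 to finish.
S23, S29, S12, S28, S1: unused.
Cost = 18×0.9 + 6×1.8 = 27.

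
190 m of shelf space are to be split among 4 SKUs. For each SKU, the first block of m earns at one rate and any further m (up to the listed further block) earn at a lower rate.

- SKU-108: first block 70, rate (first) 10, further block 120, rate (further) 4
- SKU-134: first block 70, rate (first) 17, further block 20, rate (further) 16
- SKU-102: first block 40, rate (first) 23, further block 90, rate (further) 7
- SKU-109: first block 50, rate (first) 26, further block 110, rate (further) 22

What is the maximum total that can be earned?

Order all 8 blocks by rate: SKU-109/T1 26 > SKU-102/T1 23 > SKU-109/T2 22 > SKU-134/T1 17 > SKU-134/T2 16 > SKU-108/T1 10 > SKU-102/T2 7 > SKU-108/T2 4.
SKU-109 T1 at 26: fill all 50 — 140 left.
SKU-102/T1 (23): +40 — 100 left.
100 remain; put them into SKU-109 T2 at 22.
Total = 26×50 + 23×40 + 22×100 = 4420.

4420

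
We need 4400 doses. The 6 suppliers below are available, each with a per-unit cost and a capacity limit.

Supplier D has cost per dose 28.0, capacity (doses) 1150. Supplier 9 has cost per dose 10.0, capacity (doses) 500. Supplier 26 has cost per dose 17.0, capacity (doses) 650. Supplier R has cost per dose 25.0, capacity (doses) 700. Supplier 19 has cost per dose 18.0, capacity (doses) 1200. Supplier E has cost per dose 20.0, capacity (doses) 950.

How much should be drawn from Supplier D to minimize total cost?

400

Use suppliers in increasing cost order.
Take 500 from Supplier 9 at 10.0 ; need 3900 more.
Take 650 from Supplier 26 at 17.0 ; need 3250 more.
Supplier 19 (18.0): use full 1200 ; 2050 doses to go.
Supplier E at 20.0: take all 950 doses ; 1100 still needed.
Take 700 from Supplier R at 25.0 ; need 400 more.
Supplier D at 28.0: take 400 of its 1150 ; requirement met.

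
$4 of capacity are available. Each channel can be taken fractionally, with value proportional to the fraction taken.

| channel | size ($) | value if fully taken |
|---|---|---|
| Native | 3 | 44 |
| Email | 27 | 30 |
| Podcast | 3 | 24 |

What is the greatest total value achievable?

Sort by value density: Native 44/3≈14.7, Podcast 24/3≈8, Email 30/27≈1.11.
Take all of Native (3 $, value 44) — 1 $ left.
1 $ left: a 1/3 share of Podcast gives 24×1/3 = 8.
Total value = 52.

52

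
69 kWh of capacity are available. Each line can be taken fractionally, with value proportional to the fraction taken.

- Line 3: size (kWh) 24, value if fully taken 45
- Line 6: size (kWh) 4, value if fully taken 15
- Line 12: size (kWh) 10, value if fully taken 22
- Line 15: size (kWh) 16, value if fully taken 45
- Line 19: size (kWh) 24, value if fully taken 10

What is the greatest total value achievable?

Best value per unit of size first: Line 6 15/4≈3.75, Line 15 45/16≈2.81, Line 12 22/10≈2.2, Line 3 45/24≈1.88, Line 19 10/24≈0.417.
All 4 kWh of Line 6 fit (value 15) → 65 remain.
Take all of Line 15 (16 kWh, value 45) → 49 kWh left.
Line 12: take in full, 10 kWh for value 22 → 39 left.
Take all of Line 3 (24 kWh, value 45) → 15 kWh left.
Fill the last 15 kWh with part of Line 19: 15/24 of it earns 6.25.
Total value = 133.25.

133.25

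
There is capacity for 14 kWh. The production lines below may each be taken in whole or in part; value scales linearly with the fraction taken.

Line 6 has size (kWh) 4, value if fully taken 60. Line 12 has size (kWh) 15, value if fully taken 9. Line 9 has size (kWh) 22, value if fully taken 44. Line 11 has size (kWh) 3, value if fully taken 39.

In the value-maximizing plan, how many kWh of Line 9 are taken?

Rank by value-to-size ratio: Line 6 60/4≈15, Line 11 39/3≈13, Line 9 44/22≈2, Line 12 9/15≈0.6.
All 4 kWh of Line 6 fit (value 60) ; 10 remain.
Line 11: take in full, 3 kWh for value 39 ; 7 left.
Only 7 kWh remain; take 7/22 of Line 9 for value 44×7/22 = 14.

7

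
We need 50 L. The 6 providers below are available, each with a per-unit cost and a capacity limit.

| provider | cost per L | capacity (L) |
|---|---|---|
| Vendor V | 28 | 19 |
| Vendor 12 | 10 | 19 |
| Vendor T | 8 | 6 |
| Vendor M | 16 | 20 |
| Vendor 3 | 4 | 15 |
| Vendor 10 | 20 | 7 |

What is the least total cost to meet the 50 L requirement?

Use providers in increasing cost order.
Vendor 3 (4): use full 15 ; 35 L to go.
Vendor T (8): use full 6 ; 29 L to go.
Vendor 12 (10): use full 19 ; 10 L to go.
Vendor M (16): take the remaining 10 ; done.
Vendor 10, Vendor V: unused.
Cost = 15×4 + 6×8 + 19×10 + 10×16 = 458.

458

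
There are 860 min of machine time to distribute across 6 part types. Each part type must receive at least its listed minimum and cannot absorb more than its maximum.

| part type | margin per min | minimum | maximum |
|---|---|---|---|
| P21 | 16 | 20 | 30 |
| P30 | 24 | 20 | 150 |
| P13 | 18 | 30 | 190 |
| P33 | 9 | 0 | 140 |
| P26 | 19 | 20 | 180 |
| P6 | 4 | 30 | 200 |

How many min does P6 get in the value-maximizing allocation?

170

Meeting every minimum uses 20+20+30+0+20+30 = 120 min, leaving 740.
Highest margin per min first: P30 24 > P26 19 > P13 18 > P21 16 > P33 9 > P6 4.
P30 takes 130 more to reach its cap of 150 — 610 left.
Give P26 160 more to hit its cap of 180 — 450 left.
P13 takes 160 more to reach its cap of 190 — 290 left.
P21: +10 to 30 (cap) — 280 left.
P33: +140 to 140 (cap) — 140 left.
Only 140 left; P6 takes them to reach 170.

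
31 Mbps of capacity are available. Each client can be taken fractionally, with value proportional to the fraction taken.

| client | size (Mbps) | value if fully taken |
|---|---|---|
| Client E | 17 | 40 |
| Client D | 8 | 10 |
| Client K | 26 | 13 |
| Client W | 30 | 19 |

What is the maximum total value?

Best value per unit of size first: Client E 40/17≈2.35, Client D 10/8≈1.25, Client W 19/30≈0.633, Client K 13/26≈0.5.
Client E: take in full, 17 Mbps for value 40 → 14 left.
Client D: take in full, 8 Mbps for value 10 → 6 left.
Fill the last 6 Mbps with part of Client W: 6/30 of it earns 3.8.
Total value = 53.8.

53.8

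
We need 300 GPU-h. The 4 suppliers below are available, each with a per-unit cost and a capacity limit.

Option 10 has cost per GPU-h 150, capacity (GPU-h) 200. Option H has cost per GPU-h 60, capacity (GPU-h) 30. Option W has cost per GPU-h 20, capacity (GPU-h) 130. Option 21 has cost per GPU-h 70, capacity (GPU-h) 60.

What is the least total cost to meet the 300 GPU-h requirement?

20600

Cheapest first:
Take 130 from Option W at 20 ; need 170 more.
Option H (60): use full 30 ; 140 GPU-h to go.
Option 21 (70): use full 60 ; 80 GPU-h to go.
Take 80 from Option 10 at 150 to finish.
Cost = 130×20 + 30×60 + 60×70 + 80×150 = 20600.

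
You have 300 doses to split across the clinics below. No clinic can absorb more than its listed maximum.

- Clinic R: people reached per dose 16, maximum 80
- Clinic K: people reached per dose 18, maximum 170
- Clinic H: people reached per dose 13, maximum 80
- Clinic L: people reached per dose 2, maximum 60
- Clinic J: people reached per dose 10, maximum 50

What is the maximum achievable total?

4990

Highest people reached per dose first: Clinic K 18 > Clinic R 16 > Clinic H 13 > Clinic J 10 > Clinic L 2.
Clinic K takes 170 to reach its cap of 170 — 130 left.
Clinic R: +80 to 80 (cap) — 50 left.
Clinic H: +50 (room for 80) → 50. Pool exhausted.
Total = 16×80 + 18×170 + 13×50 = 4990.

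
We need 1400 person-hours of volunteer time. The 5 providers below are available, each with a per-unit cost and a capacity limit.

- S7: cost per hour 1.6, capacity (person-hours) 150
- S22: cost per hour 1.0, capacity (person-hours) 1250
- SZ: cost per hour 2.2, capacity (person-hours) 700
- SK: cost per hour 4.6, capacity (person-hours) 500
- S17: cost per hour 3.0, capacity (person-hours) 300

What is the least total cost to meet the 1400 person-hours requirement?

1490

Use providers in increasing cost order.
S22 at 1.0: take all 1250 person-hours — 150 still needed.
Take 150 from S7 at 1.6 — need 0 more.
SZ, S17, SK: unused.
Cost = 1250×1.0 + 150×1.6 = 1490.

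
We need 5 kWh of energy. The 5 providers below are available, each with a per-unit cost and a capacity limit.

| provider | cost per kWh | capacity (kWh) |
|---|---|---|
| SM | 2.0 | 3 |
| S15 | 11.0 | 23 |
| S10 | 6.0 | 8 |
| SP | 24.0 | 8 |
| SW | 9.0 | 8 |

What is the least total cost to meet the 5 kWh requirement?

Fill from the cheapest provider first.
Take 3 from SM at 2.0 → need 2 more.
S10 (6.0): take the remaining 2 → done.
SW, S15, SP: unused.
Cost = 3×2.0 + 2×6.0 = 18.

18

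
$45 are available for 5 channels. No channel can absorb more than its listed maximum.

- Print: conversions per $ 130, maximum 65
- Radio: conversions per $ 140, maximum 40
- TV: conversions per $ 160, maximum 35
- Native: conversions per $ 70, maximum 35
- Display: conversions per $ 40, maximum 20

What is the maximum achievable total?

7000

Highest conversions per $ first: TV 160 > Radio 140 > Print 130 > Native 70 > Display 40.
Give TV 35 to hit its cap of 35 — 10 left.
Radio has room for 40 but only 10 remain, so it gets 10.
Total = 140×10 + 160×35 = 7000.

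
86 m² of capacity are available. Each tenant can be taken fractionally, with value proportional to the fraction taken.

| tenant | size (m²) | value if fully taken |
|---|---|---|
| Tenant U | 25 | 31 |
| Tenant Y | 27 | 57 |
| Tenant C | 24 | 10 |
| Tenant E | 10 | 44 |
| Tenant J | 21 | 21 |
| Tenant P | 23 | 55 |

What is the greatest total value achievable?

Sort by value density: Tenant E 44/10≈4.4, Tenant P 55/23≈2.39, Tenant Y 57/27≈2.11, Tenant U 31/25≈1.24, Tenant J 21/21≈1, Tenant C 10/24≈0.417.
Take all of Tenant E (10 m², value 44) — 76 m² left.
Take all of Tenant P (23 m², value 55) — 53 m² left.
Take all of Tenant Y (27 m², value 57) — 26 m² left.
Take all of Tenant U (25 m², value 31) — 1 m² left.
Only 1 m² remain; take 1/21 of Tenant J for value 21×1/21 = 1.
Total value = 188.

188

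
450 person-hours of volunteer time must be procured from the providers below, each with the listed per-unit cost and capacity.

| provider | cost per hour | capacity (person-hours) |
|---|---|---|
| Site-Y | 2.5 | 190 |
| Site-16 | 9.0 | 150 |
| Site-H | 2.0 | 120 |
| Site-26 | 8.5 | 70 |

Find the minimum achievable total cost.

Use providers in increasing cost order.
Take 120 from Site-H at 2.0 — need 330 more.
Site-Y (2.5): use full 190 — 140 person-hours to go.
Site-26 (8.5): use full 70 — 70 person-hours to go.
Take 70 from Site-16 at 9.0 to finish.
Cost = 120×2.0 + 190×2.5 + 70×8.5 + 70×9.0 = 1940.

1940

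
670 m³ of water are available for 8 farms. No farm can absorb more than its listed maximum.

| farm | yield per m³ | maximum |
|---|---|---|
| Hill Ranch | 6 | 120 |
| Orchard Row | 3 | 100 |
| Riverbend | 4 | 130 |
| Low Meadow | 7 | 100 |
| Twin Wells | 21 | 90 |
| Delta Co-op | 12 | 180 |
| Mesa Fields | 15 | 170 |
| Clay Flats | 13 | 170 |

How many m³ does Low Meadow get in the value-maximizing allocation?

60

Order the farms by yield per m³: Twin Wells 21 > Mesa Fields 15 > Clay Flats 13 > Delta Co-op 12 > Low Meadow 7 > Hill Ranch 6 > Riverbend 4 > Orchard Row 3.
Give Twin Wells 90 to hit its cap of 90 ; 580 left.
Give Mesa Fields 170 to hit its cap of 170 ; 410 left.
Give Clay Flats 170 to hit its cap of 170 ; 240 left.
Give Delta Co-op 180 to hit its cap of 180 ; 60 left.
Low Meadow: +60 (room for 100) → 60. Pool exhausted.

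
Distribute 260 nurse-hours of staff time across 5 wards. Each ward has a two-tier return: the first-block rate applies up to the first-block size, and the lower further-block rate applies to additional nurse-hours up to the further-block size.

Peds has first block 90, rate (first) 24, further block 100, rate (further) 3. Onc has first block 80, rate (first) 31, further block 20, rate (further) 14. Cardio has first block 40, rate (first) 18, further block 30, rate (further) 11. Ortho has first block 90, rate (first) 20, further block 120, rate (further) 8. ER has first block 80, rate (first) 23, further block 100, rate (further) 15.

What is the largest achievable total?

6680

Rank every tier by rate: Onc/T1 31 > Peds/T1 24 > ER/T1 23 > Ortho/T1 20 > Cardio/T1 18 > ER/T2 15 > Onc/T2 14 > Cardio/T2 11 > Ortho/T2 8 > Peds/T2 3.
Fill Onc T1 block (80 at 31) ; 180 left.
Fill Peds T1 block (90 at 24) ; 90 left.
ER T1 at 23: fill all 80 ; 10 left.
Ortho T1 at 20: only 10 left, fill 10.
Total = 31×80 + 24×90 + 23×80 + 20×10 = 6680.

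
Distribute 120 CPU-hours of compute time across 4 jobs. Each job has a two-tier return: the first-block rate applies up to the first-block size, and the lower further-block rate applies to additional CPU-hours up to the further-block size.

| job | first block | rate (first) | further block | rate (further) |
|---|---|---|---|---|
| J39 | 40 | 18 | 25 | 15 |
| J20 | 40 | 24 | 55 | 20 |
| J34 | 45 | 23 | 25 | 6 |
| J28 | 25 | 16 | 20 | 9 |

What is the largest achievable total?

2695

Rank every tier by rate: J20/T1 24 > J34/T1 23 > J20/T2 20 > J39/T1 18 > J28/T1 16 > J39/T2 15 > J28/T2 9 > J34/T2 6.
J20/T1 (24): +40 — 80 left.
Fill J34 T1 block (45 at 23) — 35 left.
35 remain; put them into J20 T2 at 20.
Total = 24×40 + 23×45 + 20×35 = 2695.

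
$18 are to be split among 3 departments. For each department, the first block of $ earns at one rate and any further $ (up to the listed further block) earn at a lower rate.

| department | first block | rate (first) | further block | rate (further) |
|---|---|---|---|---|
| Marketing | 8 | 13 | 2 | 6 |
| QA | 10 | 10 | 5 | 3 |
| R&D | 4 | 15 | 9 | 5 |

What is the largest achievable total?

Order all 6 blocks by rate: R&D/T1 15 > Marketing/T1 13 > QA/T1 10 > Marketing/T2 6 > R&D/T2 5 > QA/T2 3.
R&D/T1 (15): +4 — 14 left.
Marketing T1 at 13: fill all 8 — 6 left.
QA T1 at 10: only 6 left, fill 6.
Total = 15×4 + 13×8 + 10×6 = 224.

224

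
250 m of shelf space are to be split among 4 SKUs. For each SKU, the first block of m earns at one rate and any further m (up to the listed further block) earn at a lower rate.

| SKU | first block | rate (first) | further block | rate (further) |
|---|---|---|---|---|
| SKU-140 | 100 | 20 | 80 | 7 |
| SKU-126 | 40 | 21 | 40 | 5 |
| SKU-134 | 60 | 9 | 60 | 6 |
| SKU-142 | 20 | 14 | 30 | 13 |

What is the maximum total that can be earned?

Order all 8 blocks by rate: SKU-126/tier1 21 > SKU-140/tier1 20 > SKU-142/tier1 14 > SKU-142/tier2 13 > SKU-134/tier1 9 > SKU-140/tier2 7 > SKU-134/tier2 6 > SKU-126/tier2 5.
SKU-126/tier1 (21): +40 → 210 left.
SKU-140 tier1 at 20: fill all 100 → 110 left.
SKU-142/tier1 (14): +20 → 90 left.
SKU-142/tier2 (13): +30 → 60 left.
SKU-134 tier1 at 9: fill all 60 → 0 left.
Total = 21×40 + 20×100 + 14×20 + 13×30 + 9×60 = 4050.

4050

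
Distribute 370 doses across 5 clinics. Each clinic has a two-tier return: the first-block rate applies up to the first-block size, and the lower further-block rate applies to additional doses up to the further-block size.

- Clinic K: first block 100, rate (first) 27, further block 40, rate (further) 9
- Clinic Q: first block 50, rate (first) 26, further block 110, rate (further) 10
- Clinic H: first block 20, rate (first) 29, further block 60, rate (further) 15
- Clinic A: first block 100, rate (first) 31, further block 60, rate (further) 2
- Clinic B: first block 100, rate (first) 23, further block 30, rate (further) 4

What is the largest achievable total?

Treat each block as its own option and order by rate: Clinic A/tier1 31 > Clinic H/tier1 29 > Clinic K/tier1 27 > Clinic Q/tier1 26 > Clinic B/tier1 23 > Clinic H/tier2 15 > Clinic Q/tier2 10 > Clinic K/tier2 9 > Clinic B/tier2 4 > Clinic A/tier2 2.
Fill Clinic A tier1 block (100 at 31) — 270 left.
Clinic H/tier1 (29): +20 — 250 left.
Fill Clinic K tier1 block (100 at 27) — 150 left.
Clinic Q tier1 at 26: fill all 50 — 100 left.
Clinic B tier1 at 23: fill all 100 — 0 left.
Total = 31×100 + 29×20 + 27×100 + 26×50 + 23×100 = 9980.

9980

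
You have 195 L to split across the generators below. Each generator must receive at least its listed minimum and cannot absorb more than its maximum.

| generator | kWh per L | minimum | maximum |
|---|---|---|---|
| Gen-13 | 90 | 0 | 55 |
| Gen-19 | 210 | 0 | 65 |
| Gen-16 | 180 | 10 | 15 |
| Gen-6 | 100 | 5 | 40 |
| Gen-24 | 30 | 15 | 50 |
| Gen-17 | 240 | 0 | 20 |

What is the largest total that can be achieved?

29200

Meeting every minimum uses 0+0+10+5+15+0 = 30 L, leaving 165.
Rank by kWh per L: Gen-17 240 > Gen-19 210 > Gen-16 180 > Gen-6 100 > Gen-13 90 > Gen-24 30.
Gen-17: +20 to 20 (cap) ; 145 left.
Gen-19: +65 to 65 (cap) ; 80 left.
Give Gen-16 5 more to hit its cap of 15 ; 75 left.
Gen-6 takes 35 more to reach its cap of 40 ; 40 left.
Only 40 left; Gen-13 takes them to reach 40.
Total = 90×40 + 210×65 + 180×15 + 100×40 + 30×15 + 240×20 = 29200.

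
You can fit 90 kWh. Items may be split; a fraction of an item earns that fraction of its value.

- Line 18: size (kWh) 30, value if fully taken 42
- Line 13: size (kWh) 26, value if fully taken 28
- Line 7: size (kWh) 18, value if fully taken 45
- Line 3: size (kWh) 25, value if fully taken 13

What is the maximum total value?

123.32

Rank by value-to-size ratio: Line 7 45/18≈2.5, Line 18 42/30≈1.4, Line 13 28/26≈1.08, Line 3 13/25≈0.52.
All 18 kWh of Line 7 fit (value 45) → 72 remain.
Take all of Line 18 (30 kWh, value 42) → 42 kWh left.
All 26 kWh of Line 13 fit (value 28) → 16 remain.
Fill the last 16 kWh with part of Line 3: 16/25 of it earns 8.32.
Total value = 123.32.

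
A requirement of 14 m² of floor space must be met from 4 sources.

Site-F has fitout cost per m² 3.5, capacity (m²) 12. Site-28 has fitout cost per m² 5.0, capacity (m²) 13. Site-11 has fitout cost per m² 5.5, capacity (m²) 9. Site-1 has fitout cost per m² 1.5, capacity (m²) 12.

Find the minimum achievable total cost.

Use sources in increasing cost order.
Site-1 (1.5): use full 12 — 2 m² to go.
Take 2 from Site-F at 3.5 to finish.
Site-28, Site-11: unused.
Cost = 12×1.5 + 2×3.5 = 25.

25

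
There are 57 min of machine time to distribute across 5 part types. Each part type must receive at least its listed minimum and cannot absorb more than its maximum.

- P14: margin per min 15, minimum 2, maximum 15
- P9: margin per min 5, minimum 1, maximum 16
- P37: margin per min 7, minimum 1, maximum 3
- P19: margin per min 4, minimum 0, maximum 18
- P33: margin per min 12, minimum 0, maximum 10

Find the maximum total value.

Meeting every minimum uses 2+1+1+0+0 = 4 min, leaving 53.
Highest margin per min first: P14 15 > P33 12 > P37 7 > P9 5 > P19 4.
Give P14 13 more to hit its cap of 15 → 40 left.
P33: +10 to 10 (cap) → 30 left.
P37: +2 to 3 (cap) → 28 left.
P9 takes 15 more to reach its cap of 16 → 13 left.
P19: +13 (room for 18) → 13. Pool exhausted.
Total = 15×15 + 5×16 + 7×3 + 4×13 + 12×10 = 498.

498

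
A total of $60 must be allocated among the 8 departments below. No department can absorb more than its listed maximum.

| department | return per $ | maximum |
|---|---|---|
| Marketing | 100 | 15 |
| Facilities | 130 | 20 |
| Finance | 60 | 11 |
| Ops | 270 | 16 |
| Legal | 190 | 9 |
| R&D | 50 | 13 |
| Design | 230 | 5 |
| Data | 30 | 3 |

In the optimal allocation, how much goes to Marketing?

Order the departments by return per $: Ops 270 > Design 230 > Legal 190 > Facilities 130 > Marketing 100 > Finance 60 > R&D 50 > Data 30.
Ops: +16 to 16 (cap) ; 44 left.
Design takes 5 to reach its cap of 5 ; 39 left.
Legal: +9 to 9 (cap) ; 30 left.
Facilities: +20 to 20 (cap) ; 10 left.
Only 10 left; Marketing takes them to reach 10.

10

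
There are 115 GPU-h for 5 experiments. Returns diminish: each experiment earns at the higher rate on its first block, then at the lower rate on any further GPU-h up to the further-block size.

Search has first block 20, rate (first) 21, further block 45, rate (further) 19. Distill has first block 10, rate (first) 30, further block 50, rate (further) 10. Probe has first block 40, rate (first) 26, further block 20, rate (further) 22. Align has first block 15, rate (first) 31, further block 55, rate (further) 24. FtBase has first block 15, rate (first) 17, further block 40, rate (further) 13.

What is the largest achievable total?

Order all 10 blocks by rate: Align/tier1 31 > Distill/tier1 30 > Probe/tier1 26 > Align/tier2 24 > Probe/tier2 22 > Search/tier1 21 > Search/tier2 19 > FtBase/tier1 17 > FtBase/tier2 13 > Distill/tier2 10.
Fill Align tier1 block (15 at 31) — 100 left.
Distill/tier1 (30): +10 — 90 left.
Probe tier1 at 26: fill all 40 — 50 left.
Align/tier2: +50 of 55 at 24; pool empty.
Total = 31×15 + 30×10 + 26×40 + 24×50 = 3005.

3005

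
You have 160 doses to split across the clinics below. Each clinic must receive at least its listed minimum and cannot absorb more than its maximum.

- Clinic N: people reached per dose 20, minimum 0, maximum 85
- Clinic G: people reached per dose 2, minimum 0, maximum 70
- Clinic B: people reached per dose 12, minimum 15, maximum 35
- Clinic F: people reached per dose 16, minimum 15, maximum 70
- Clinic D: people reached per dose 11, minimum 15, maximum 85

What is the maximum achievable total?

Meeting every minimum uses 0+0+15+15+15 = 45 doses, leaving 115.
Order the clinics by people reached per dose: Clinic N 20 > Clinic F 16 > Clinic B 12 > Clinic D 11 > Clinic G 2.
Clinic N takes 85 more to reach its cap of 85 ; 30 left.
Only 30 left; Clinic F takes them to reach 45.
Total = 20×85 + 12×15 + 16×45 + 11×15 = 2765.

2765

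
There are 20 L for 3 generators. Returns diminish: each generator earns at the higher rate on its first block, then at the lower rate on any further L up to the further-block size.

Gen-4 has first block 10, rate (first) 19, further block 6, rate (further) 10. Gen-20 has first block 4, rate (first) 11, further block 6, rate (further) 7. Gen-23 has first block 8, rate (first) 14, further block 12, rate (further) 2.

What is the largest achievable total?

Order all 6 blocks by rate: Gen-4/first 19 > Gen-23/first 14 > Gen-20/first 11 > Gen-4/second 10 > Gen-20/second 7 > Gen-23/second 2.
Fill Gen-4 first block (10 at 19) — 10 left.
Gen-23 first at 14: fill all 8 — 2 left.
Gen-20/first: +2 of 4 at 11; pool empty.
Total = 19×10 + 14×8 + 11×2 = 324.

324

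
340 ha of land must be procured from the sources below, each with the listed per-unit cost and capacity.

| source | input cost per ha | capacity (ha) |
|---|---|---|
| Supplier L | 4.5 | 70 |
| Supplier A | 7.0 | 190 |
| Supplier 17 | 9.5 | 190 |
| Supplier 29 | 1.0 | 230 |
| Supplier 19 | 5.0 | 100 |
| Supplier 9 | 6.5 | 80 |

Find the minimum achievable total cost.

745

Fill from the cheapest source first.
Take 230 from Supplier 29 at 1.0 — need 110 more.
Supplier L (4.5): use full 70 — 40 ha to go.
Supplier 19 (5.0): take the remaining 40 — done.
Supplier 9, Supplier A, Supplier 17: unused.
Cost = 230×1.0 + 70×4.5 + 40×5.0 = 745.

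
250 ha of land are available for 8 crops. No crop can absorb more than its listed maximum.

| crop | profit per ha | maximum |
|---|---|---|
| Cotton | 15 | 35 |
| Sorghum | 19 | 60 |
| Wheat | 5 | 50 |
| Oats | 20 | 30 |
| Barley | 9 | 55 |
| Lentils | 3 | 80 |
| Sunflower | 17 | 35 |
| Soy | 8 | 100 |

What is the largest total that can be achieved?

Highest profit per ha first: Oats 20 > Sorghum 19 > Sunflower 17 > Cotton 15 > Barley 9 > Soy 8 > Wheat 5 > Lentils 3.
Oats: +30 to 30 (cap) — 220 left.
Sorghum: +60 to 60 (cap) — 160 left.
Give Sunflower 35 to hit its cap of 35 — 125 left.
Cotton: +35 to 35 (cap) — 90 left.
Barley: +55 to 55 (cap) — 35 left.
Only 35 left; Soy takes them to reach 35.
Total = 15×35 + 19×60 + 20×30 + 9×55 + 17×35 + 8×35 = 3635.

3635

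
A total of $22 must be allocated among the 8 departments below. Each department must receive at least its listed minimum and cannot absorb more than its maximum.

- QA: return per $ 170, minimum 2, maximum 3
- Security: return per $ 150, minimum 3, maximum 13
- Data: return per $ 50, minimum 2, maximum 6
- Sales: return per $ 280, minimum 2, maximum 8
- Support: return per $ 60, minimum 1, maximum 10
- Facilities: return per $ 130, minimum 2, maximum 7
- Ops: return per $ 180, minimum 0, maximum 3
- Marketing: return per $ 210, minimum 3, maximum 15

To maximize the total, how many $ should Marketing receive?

Meeting every minimum uses 2+3+2+2+1+2+0+3 = 15 $, leaving 7.
Rank by return per $: Sales 280 > Marketing 210 > Ops 180 > QA 170 > Security 150 > Facilities 130 > Support 60 > Data 50.
Give Sales 6 more to hit its cap of 8 → 1 left.
Marketing: +1 (room for 12) → 4. Pool exhausted.

4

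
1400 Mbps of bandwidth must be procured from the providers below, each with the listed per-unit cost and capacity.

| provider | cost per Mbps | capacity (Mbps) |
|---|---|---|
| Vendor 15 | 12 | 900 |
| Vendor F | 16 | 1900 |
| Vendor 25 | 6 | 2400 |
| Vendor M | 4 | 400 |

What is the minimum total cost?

Cheapest first:
Vendor M (4): use full 400 ; 1000 Mbps to go.
Take 1000 from Vendor 25 at 6 to finish.
Vendor 15, Vendor F: unused.
Cost = 400×4 + 1000×6 = 7600.

7600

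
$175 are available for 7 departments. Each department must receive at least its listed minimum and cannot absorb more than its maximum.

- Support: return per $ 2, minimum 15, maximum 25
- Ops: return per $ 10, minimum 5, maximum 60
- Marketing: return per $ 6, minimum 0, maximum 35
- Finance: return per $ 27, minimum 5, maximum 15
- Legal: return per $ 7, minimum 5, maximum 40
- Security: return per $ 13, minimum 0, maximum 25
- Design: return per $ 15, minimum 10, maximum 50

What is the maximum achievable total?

2180

Meeting every minimum uses 15+5+0+5+5+0+10 = 40 $, leaving 135.
Order the departments by return per $: Finance 27 > Design 15 > Security 13 > Ops 10 > Legal 7 > Marketing 6 > Support 2.
Give Finance 10 more to hit its cap of 15 ; 125 left.
Give Design 40 more to hit its cap of 50 ; 85 left.
Give Security 25 more to hit its cap of 25 ; 60 left.
Ops takes 55 more to reach its cap of 60 ; 5 left.
Only 5 left; Legal takes them to reach 10.
Total = 2×15 + 10×60 + 27×15 + 7×10 + 13×25 + 15×50 = 2180.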